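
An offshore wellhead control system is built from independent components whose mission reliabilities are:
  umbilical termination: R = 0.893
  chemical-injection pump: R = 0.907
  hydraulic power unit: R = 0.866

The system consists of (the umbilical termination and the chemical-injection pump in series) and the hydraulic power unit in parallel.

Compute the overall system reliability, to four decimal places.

Series (umbilical termination and chemical-injection pump): 0.893000 × 0.907000 = 0.809951
Parallel ([0.809951] and hydraulic power unit): 1 − (1 − 0.809951)(1 − 0.866000) = 0.9745

0.9745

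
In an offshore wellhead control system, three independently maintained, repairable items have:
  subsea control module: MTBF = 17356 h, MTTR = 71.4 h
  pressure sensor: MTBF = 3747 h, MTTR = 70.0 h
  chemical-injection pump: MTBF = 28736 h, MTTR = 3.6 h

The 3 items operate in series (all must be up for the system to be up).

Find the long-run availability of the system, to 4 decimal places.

A(subsea control module) = MTBF/(MTBF+MTTR) = 17356/(17356+71.4) = 0.995903
A(pressure sensor) = MTBF/(MTBF+MTTR) = 3747/(3747+70.0) = 0.981661
A(chemical-injection pump) = MTBF/(MTBF+MTTR) = 28736/(28736+3.6) = 0.999875
Series availability: 0.995903 × 0.981661 × 0.999875 = 0.9775

0.9775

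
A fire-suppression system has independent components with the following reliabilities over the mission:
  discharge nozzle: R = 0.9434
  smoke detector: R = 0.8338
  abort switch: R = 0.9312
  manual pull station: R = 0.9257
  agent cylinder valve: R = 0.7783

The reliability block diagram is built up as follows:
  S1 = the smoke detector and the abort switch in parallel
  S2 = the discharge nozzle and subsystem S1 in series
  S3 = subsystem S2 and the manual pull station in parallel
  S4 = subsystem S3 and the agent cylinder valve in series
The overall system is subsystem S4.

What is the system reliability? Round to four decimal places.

0.7744

Parallel (smoke detector and abort switch): 1 − (1 − 0.833800)(1 − 0.931200) = 0.988565
Series (discharge nozzle and [0.988565]): 0.943400 × 0.988565 = 0.932612
Parallel ([0.932612] and manual pull station): 1 − (1 − 0.932612)(1 − 0.925700) = 0.994993
Series ([0.994993] and agent cylinder valve): 0.994993 × 0.778300 = 0.7744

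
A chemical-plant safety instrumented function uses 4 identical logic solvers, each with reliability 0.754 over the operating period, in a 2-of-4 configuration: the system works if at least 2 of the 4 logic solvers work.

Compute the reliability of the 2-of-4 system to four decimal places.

R = Σ_{i=2}^{4} C(4,i) p^i (1−p)^{4−i} with p = 0.754
C(4,2)·0.754^2·0.246^2 = 0.206426
C(4,3)·0.754^3·0.246^1 = 0.421802
C(4,4)·0.754^4·0.246^0 = 0.323210
Sum = 0.9514

0.9514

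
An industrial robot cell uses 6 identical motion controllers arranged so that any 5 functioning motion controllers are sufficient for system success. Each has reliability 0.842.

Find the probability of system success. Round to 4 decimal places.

R = Σ_{i=5}^{6} C(6,i) p^i (1−p)^{6−i} with p = 0.842
C(6,5)·0.842^5·0.158^1 = 0.401207
C(6,6)·0.842^6·0.158^0 = 0.356347
Sum = 0.7576

0.7576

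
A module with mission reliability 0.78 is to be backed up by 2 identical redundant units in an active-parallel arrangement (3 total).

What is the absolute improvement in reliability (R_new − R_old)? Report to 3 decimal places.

0.209

R_before = 0.78
R_after = 1 − (1 − 0.78)^3 = 0.989
ΔR = 0.989 − 0.78 = 0.209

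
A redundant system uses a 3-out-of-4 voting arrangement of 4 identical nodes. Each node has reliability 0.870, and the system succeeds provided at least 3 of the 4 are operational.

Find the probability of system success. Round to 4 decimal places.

R = Σ_{i=3}^{4} C(4,i) p^i (1−p)^{4−i} with p = 0.870
C(4,3)·0.870^3·0.130^1 = 0.342422
C(4,4)·0.870^4·0.130^0 = 0.572898
Sum = 0.9153

0.9153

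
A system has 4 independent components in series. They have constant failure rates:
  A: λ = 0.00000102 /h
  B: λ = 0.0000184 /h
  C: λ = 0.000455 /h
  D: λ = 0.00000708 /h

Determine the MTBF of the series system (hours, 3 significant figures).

Series of exponential components: λ_sys = Σ λ_i
λ_sys = 0.00000102 + 0.0000184 + 0.000455 + 0.00000708 = 4.8150e-04 /h
MTBF = 1 / λ_sys = 2080 h

2080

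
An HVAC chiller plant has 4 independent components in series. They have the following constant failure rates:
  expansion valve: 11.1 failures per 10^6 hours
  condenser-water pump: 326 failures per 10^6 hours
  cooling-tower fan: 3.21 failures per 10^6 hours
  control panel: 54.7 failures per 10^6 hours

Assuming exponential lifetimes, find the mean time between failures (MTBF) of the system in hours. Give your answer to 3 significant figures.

Series of exponential components: λ_sys = Σ λ_i
λ_sys = 0.0000111 + 0.000326 + 0.00000321 + 0.0000547 = 3.9501e-04 /h
MTBF = 1 / λ_sys = 2530 h

2530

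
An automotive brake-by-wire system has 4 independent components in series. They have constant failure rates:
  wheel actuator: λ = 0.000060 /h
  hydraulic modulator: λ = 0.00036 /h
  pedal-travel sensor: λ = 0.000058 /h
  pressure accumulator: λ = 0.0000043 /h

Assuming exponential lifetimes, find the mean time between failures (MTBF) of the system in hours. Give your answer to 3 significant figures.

Series of exponential components: λ_sys = Σ λ_i
λ_sys = 0.000060 + 0.00036 + 0.000058 + 0.0000043 = 4.8230e-04 /h
MTBF = 1 / λ_sys = 2070 h

2070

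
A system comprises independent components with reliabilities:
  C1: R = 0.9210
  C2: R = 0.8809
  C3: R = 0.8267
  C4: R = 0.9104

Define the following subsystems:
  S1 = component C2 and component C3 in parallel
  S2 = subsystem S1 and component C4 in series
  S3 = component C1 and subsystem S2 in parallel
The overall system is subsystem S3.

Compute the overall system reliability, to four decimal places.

0.9914

Parallel (C2 and C3): 1 − (1 − 0.880900)(1 − 0.826700) = 0.979360
Series ([0.979360] and C4): 0.979360 × 0.910400 = 0.891609
Parallel (C1 and [0.891609]): 1 − (1 − 0.921000)(1 − 0.891609) = 0.9914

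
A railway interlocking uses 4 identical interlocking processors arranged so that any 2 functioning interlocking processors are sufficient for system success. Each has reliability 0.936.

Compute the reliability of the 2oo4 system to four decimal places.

0.9990

R = Σ_{i=2}^{4} C(4,i) p^i (1−p)^{4−i} with p = 0.936
C(4,2)·0.936^2·0.064^2 = 0.021531
C(4,3)·0.936^3·0.064^1 = 0.209927
C(4,4)·0.936^4·0.064^0 = 0.767544
Sum = 0.9990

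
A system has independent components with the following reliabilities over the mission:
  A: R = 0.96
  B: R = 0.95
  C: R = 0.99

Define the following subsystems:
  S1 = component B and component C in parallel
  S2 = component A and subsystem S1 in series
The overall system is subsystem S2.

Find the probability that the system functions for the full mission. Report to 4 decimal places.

0.9595

Parallel (B and C): 1 − (1 − 0.950000)(1 − 0.990000) = 0.999500
Series (A and [0.999500]): 0.960000 × 0.999500 = 0.9595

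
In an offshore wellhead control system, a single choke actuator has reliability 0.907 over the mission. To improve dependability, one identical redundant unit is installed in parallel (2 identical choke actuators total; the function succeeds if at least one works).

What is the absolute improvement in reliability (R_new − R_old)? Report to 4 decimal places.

R_before = 0.907
R_after = 1 − (1 − 0.907)^2 = 0.9914
ΔR = 0.9914 − 0.907 = 0.0844

0.0844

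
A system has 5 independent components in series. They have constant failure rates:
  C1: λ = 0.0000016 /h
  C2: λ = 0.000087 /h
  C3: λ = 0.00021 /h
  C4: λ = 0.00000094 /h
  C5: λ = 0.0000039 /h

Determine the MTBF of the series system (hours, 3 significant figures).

3300

Series of exponential components: λ_sys = Σ λ_i
λ_sys = 0.0000016 + 0.000087 + 0.00021 + 0.00000094 + 0.0000039 = 3.0344e-04 /h
MTBF = 1 / λ_sys = 3300 h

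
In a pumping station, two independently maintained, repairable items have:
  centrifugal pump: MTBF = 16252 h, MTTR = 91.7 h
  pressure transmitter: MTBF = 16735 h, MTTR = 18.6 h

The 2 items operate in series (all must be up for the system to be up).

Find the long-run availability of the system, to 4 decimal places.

A(centrifugal pump) = MTBF/(MTBF+MTTR) = 16252/(16252+91.7) = 0.994389
A(pressure transmitter) = MTBF/(MTBF+MTTR) = 16735/(16735+18.6) = 0.998890
Series availability: 0.994389 × 0.998890 = 0.9933

0.9933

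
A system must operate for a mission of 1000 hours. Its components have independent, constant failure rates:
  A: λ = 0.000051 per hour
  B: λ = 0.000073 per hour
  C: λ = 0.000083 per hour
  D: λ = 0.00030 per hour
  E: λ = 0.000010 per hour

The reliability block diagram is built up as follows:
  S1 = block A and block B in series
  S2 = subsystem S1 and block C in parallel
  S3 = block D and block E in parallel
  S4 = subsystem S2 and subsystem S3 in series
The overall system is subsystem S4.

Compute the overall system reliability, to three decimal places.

0.988

R(A) = exp(−0.000051 × 1000) = 0.95028
R(B) = exp(−0.000073 × 1000) = 0.92960
R(C) = exp(−0.000083 × 1000) = 0.92035
R(D) = exp(−0.00030 × 1000) = 0.74082
R(E) = exp(−0.000010 × 1000) = 0.99005
Series (A and B): 0.95028 × 0.92960 = 0.88338
Parallel ([0.88338] and C): 1 − (1 − 0.88338)(1 − 0.92035) = 0.99071
Parallel (D and E): 1 − (1 − 0.74082)(1 − 0.99005) = 0.99742
Series ([0.99071] and [0.99742]): 0.99071 × 0.99742 = 0.988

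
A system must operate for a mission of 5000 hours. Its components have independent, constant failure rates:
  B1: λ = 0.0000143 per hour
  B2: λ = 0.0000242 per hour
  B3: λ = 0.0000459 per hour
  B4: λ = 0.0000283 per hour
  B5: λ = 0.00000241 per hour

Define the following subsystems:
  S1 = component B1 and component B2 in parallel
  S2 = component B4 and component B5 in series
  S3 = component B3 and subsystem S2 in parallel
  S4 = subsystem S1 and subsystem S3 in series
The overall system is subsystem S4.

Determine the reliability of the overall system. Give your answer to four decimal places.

R(B1) = exp(−0.0000143 × 5000) = 0.930996
R(B2) = exp(−0.0000242 × 5000) = 0.886034
R(B3) = exp(−0.0000459 × 5000) = 0.794931
R(B4) = exp(−0.0000283 × 5000) = 0.868055
R(B5) = exp(−0.00000241 × 5000) = 0.988022
Parallel (B1 and B2): 1 − (1 − 0.930996)(1 − 0.886034) = 0.992136
Series (B4 and B5): 0.868055 × 0.988022 = 0.857657
Parallel (B3 and [0.857657]): 1 − (1 − 0.794931)(1 − 0.857657) = 0.970810
Series ([0.992136] and [0.970810]): 0.992136 × 0.970810 = 0.9632

0.9632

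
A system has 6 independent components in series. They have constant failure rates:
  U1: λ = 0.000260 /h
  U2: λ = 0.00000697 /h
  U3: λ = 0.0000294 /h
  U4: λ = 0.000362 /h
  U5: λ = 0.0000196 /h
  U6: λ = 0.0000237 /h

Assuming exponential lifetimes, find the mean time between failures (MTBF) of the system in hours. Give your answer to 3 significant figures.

Series of exponential components: λ_sys = Σ λ_i
λ_sys = 0.000260 + 0.00000697 + 0.0000294 + 0.000362 + 0.0000196 + 0.0000237 = 7.0167e-04 /h
MTBF = 1 / λ_sys = 1430 h

1430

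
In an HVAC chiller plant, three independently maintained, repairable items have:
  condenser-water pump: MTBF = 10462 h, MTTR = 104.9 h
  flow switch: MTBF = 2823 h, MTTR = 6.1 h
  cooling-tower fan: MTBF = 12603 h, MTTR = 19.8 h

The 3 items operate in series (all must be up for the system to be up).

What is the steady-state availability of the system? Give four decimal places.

A(condenser-water pump) = MTBF/(MTBF+MTTR) = 10462/(10462+104.9) = 0.990073
A(flow switch) = MTBF/(MTBF+MTTR) = 2823/(2823+6.1) = 0.997844
A(cooling-tower fan) = MTBF/(MTBF+MTTR) = 12603/(12603+19.8) = 0.998431
Series availability: 0.990073 × 0.997844 × 0.998431 = 0.9864

0.9864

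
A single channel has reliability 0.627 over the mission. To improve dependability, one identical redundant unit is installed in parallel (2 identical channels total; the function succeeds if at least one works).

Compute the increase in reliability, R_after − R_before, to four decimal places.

0.2339

R_before = 0.627
R_after = 1 − (1 − 0.627)^2 = 0.8609
ΔR = 0.8609 − 0.627 = 0.2339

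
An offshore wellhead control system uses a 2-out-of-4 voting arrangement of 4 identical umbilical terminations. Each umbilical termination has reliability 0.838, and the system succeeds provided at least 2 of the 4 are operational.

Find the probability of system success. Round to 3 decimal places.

R = Σ_{i=2}^{4} C(4,i) p^i (1−p)^{4−i} with p = 0.838
C(4,2)·0.838^2·0.162^2 = 0.11058
C(4,3)·0.838^3·0.162^1 = 0.38134
C(4,4)·0.838^4·0.162^0 = 0.49315
Sum = 0.985

0.985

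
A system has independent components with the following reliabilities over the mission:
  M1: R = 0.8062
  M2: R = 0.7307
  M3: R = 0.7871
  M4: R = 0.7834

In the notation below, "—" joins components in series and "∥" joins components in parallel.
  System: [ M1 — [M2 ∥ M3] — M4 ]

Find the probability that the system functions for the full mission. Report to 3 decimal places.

0.595

Parallel (M2 and M3): 1 − (1 − 0.73070)(1 − 0.78710) = 0.94267
Series (M1, [0.94267], and M4): 0.80620 × 0.94267 × 0.78340 = 0.595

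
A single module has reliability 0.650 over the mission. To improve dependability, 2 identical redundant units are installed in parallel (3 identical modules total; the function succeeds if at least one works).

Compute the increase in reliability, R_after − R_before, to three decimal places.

R_before = 0.650
R_after = 1 − (1 − 0.650)^3 = 0.957
ΔR = 0.957 − 0.650 = 0.307

0.307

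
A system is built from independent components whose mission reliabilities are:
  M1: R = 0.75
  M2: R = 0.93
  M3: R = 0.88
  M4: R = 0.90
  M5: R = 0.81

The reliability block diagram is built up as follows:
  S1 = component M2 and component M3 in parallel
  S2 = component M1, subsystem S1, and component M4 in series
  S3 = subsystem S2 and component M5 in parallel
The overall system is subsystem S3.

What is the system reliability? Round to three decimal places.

Parallel (M2 and M3): 1 − (1 − 0.93000)(1 − 0.88000) = 0.99160
Series (M1, [0.99160], and M4): 0.75000 × 0.99160 × 0.90000 = 0.66933
Parallel ([0.66933] and M5): 1 − (1 − 0.66933)(1 − 0.81000) = 0.937

0.937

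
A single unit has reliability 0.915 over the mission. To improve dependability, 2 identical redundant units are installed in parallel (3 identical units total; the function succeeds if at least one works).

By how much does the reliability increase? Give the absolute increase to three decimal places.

R_before = 0.915
R_after = 1 − (1 − 0.915)^3 = 0.999
ΔR = 0.999 − 0.915 = 0.084

0.084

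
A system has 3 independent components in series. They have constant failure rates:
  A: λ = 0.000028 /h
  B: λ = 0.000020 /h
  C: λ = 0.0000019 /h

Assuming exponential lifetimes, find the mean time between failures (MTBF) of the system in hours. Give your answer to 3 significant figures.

20000

Series of exponential components: λ_sys = Σ λ_i
λ_sys = 0.000028 + 0.000020 + 0.0000019 = 4.9900e-05 /h
MTBF = 1 / λ_sys = 20000 h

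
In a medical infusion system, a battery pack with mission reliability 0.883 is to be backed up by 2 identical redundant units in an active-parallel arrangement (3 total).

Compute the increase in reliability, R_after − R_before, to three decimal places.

R_before = 0.883
R_after = 1 − (1 − 0.883)^3 = 0.998
ΔR = 0.998 − 0.883 = 0.115

0.115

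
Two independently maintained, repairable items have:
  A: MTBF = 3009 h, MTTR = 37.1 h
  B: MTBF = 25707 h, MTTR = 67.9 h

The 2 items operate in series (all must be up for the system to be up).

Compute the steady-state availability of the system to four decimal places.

0.9852

A(A) = MTBF/(MTBF+MTTR) = 3009/(3009+37.1) = 0.987820
A(B) = MTBF/(MTBF+MTTR) = 25707/(25707+67.9) = 0.997366
Series availability: 0.987820 × 0.997366 = 0.9852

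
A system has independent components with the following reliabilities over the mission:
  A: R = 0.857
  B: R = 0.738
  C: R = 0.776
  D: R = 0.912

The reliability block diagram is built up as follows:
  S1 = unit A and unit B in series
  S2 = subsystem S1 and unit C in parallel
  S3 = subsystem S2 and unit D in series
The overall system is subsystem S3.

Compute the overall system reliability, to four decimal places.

Series (A and B): 0.857000 × 0.738000 = 0.632466
Parallel ([0.632466] and C): 1 − (1 − 0.632466)(1 − 0.776000) = 0.917672
Series ([0.917672] and D): 0.917672 × 0.912000 = 0.8369

0.8369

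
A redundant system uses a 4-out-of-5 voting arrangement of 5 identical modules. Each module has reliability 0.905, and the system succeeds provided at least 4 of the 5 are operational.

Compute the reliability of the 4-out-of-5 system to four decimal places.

R = Σ_{i=4}^{5} C(5,i) p^i (1−p)^{5−i} with p = 0.905
C(5,4)·0.905^4·0.095^1 = 0.318631
C(5,5)·0.905^5·0.095^0 = 0.607076
Sum = 0.9257

0.9257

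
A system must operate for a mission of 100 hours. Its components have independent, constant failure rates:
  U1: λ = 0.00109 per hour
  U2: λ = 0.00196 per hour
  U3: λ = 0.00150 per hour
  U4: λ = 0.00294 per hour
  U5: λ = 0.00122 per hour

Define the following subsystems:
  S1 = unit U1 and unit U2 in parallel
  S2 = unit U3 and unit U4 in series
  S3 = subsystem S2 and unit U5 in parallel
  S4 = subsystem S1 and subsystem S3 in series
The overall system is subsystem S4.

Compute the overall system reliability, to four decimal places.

R(U1) = exp(−0.00109 × 100) = 0.896730
R(U2) = exp(−0.00196 × 100) = 0.822012
R(U3) = exp(−0.00150 × 100) = 0.860708
R(U4) = exp(−0.00294 × 100) = 0.745276
R(U5) = exp(−0.00122 × 100) = 0.885148
Parallel (U1 and U2): 1 − (1 − 0.896730)(1 − 0.822012) = 0.981619
Series (U3 and U4): 0.860708 × 0.745276 = 0.641465
Parallel ([0.641465] and U5): 1 − (1 − 0.641465)(1 − 0.885148) = 0.958822
Series ([0.981619] and [0.958822]): 0.981619 × 0.958822 = 0.9412

0.9412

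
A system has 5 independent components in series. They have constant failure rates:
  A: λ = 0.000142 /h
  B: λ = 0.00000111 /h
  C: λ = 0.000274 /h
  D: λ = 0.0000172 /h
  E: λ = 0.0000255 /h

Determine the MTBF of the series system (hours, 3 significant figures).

Series of exponential components: λ_sys = Σ λ_i
λ_sys = 0.000142 + 0.00000111 + 0.000274 + 0.0000172 + 0.0000255 = 4.5981e-04 /h
MTBF = 1 / λ_sys = 2170 h

2170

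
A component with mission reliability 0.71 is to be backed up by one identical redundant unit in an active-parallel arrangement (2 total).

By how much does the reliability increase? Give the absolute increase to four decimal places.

R_before = 0.71
R_after = 1 − (1 − 0.71)^2 = 0.9159
ΔR = 0.9159 − 0.71 = 0.2059

0.2059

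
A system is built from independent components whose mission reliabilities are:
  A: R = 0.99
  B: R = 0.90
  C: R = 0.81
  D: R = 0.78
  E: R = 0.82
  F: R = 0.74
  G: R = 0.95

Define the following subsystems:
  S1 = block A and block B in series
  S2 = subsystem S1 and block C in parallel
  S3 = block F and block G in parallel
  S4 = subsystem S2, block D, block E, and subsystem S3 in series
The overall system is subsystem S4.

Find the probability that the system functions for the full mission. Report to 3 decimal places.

0.618

Series (A and B): 0.99000 × 0.90000 = 0.89100
Parallel ([0.89100] and C): 1 − (1 − 0.89100)(1 − 0.81000) = 0.97929
Parallel (F and G): 1 − (1 − 0.74000)(1 − 0.95000) = 0.98700
Series ([0.97929], D, E, and [0.98700]): 0.97929 × 0.78000 × 0.82000 × 0.98700 = 0.618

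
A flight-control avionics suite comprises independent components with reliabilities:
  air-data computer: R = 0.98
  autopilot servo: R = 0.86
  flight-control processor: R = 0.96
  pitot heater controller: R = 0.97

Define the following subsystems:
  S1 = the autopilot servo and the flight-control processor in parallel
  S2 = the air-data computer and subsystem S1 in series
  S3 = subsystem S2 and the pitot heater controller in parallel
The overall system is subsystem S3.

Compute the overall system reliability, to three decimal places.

0.999

Parallel (autopilot servo and flight-control processor): 1 − (1 − 0.86000)(1 − 0.96000) = 0.99440
Series (air-data computer and [0.99440]): 0.98000 × 0.99440 = 0.97451
Parallel ([0.97451] and pitot heater controller): 1 − (1 − 0.97451)(1 − 0.97000) = 0.999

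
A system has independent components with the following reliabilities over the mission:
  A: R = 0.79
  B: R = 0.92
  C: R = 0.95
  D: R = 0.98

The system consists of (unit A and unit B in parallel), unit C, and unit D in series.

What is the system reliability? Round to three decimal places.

Parallel (A and B): 1 − (1 − 0.79000)(1 − 0.92000) = 0.98320
Series ([0.98320], C, and D): 0.98320 × 0.95000 × 0.98000 = 0.915

0.915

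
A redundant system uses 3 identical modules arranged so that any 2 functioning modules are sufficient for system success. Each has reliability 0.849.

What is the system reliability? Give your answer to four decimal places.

R = Σ_{i=2}^{3} C(3,i) p^i (1−p)^{3−i} with p = 0.849
C(3,2)·0.849^2·0.151^1 = 0.326523
C(3,3)·0.849^3·0.151^0 = 0.611960
Sum = 0.9385

0.9385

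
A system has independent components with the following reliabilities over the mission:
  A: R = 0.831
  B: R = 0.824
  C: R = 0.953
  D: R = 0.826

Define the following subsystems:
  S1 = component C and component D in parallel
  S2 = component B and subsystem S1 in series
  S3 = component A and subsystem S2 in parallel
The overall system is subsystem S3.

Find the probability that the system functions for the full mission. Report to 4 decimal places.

0.9691

Parallel (C and D): 1 − (1 − 0.953000)(1 − 0.826000) = 0.991822
Series (B and [0.991822]): 0.824000 × 0.991822 = 0.817261
Parallel (A and [0.817261]): 1 − (1 − 0.831000)(1 − 0.817261) = 0.9691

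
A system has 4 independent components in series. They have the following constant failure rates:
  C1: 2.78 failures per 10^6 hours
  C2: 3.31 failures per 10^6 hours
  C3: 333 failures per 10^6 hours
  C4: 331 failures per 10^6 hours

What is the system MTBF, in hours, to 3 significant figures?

Series of exponential components: λ_sys = Σ λ_i
λ_sys = 0.00000278 + 0.00000331 + 0.000333 + 0.000331 = 6.7009e-04 /h
MTBF = 1 / λ_sys = 1490 h

1490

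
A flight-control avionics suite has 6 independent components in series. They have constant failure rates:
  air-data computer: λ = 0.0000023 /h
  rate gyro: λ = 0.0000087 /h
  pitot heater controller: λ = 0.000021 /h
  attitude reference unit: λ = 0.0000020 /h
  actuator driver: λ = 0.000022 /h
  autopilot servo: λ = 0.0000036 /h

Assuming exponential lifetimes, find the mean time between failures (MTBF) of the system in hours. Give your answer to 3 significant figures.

Series of exponential components: λ_sys = Σ λ_i
λ_sys = 0.0000023 + 0.0000087 + 0.000021 + 0.0000020 + 0.000022 + 0.0000036 = 5.9600e-05 /h
MTBF = 1 / λ_sys = 16800 h

16800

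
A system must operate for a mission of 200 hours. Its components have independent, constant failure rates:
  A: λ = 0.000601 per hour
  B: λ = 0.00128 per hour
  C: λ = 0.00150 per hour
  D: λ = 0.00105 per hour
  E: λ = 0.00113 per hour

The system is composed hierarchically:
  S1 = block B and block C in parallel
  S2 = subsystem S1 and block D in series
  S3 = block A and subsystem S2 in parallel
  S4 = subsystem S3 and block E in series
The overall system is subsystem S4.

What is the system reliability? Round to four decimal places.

R(A) = exp(−0.000601 × 200) = 0.886743
R(B) = exp(−0.00128 × 200) = 0.774142
R(C) = exp(−0.00150 × 200) = 0.740818
R(D) = exp(−0.00105 × 200) = 0.810584
R(E) = exp(−0.00113 × 200) = 0.797718
Parallel (B and C): 1 − (1 − 0.774142)(1 − 0.740818) = 0.941462
Series ([0.941462] and D): 0.941462 × 0.810584 = 0.763134
Parallel (A and [0.763134]): 1 − (1 − 0.886743)(1 − 0.763134) = 0.973173
Series ([0.973173] and E): 0.973173 × 0.797718 = 0.7763

0.7763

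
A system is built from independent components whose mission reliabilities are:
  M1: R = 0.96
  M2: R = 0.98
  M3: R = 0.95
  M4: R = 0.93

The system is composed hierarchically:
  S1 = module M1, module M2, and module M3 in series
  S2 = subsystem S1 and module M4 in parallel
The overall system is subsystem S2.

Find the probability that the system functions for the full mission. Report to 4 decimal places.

Series (M1, M2, and M3): 0.960000 × 0.980000 × 0.950000 = 0.893760
Parallel ([0.893760] and M4): 1 − (1 − 0.893760)(1 − 0.930000) = 0.9926

0.9926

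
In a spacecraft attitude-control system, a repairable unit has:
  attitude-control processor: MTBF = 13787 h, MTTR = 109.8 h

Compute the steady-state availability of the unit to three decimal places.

0.992

A(attitude-control processor) = MTBF/(MTBF+MTTR) = 13787/(13787+109.8) = 0.992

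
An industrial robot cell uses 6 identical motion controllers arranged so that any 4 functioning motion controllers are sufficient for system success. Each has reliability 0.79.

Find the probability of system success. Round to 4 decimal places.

0.8885

R = Σ_{i=4}^{6} C(6,i) p^i (1−p)^{6−i} with p = 0.79
C(6,4)·0.79^4·0.21^2 = 0.257655
C(6,5)·0.79^5·0.21^1 = 0.387709
C(6,6)·0.79^6·0.21^0 = 0.243087
Sum = 0.8885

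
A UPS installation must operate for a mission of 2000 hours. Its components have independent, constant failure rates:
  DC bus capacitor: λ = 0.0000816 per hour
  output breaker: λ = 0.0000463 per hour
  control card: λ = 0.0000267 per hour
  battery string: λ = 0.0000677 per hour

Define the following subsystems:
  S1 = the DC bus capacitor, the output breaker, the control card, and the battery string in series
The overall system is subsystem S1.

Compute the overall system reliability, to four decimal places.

0.6411

R(DC bus capacitor) = exp(−0.0000816 × 2000) = 0.849421
R(output breaker) = exp(−0.0000463 × 2000) = 0.911558
R(control card) = exp(−0.0000267 × 2000) = 0.948001
R(battery string) = exp(−0.0000677 × 2000) = 0.873366
Series (DC bus capacitor, output breaker, control card, and battery string): 0.849421 × 0.911558 × 0.948001 × 0.873366 = 0.6411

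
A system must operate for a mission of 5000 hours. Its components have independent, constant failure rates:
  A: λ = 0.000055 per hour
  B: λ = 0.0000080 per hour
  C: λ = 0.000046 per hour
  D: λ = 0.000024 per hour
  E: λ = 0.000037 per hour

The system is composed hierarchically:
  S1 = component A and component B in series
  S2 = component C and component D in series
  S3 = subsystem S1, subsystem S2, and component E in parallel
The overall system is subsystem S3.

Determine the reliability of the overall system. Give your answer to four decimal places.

0.9865

R(A) = exp(−0.000055 × 5000) = 0.759572
R(B) = exp(−0.0000080 × 5000) = 0.960789
R(C) = exp(−0.000046 × 5000) = 0.794534
R(D) = exp(−0.000024 × 5000) = 0.886920
R(E) = exp(−0.000037 × 5000) = 0.831104
Series (A and B): 0.759572 × 0.960789 = 0.729788
Series (C and D): 0.794534 × 0.886920 = 0.704688
Parallel ([0.729788], [0.704688], and E): 1 − (1 − 0.729788)(1 − 0.704688)(1 − 0.831104) = 0.9865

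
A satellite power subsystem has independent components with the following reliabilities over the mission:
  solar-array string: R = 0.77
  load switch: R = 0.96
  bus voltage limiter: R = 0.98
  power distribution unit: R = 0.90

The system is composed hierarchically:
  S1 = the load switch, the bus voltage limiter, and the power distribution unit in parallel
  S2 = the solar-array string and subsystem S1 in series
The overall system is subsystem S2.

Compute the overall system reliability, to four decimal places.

Parallel (load switch, bus voltage limiter, and power distribution unit): 1 − (1 − 0.960000)(1 − 0.980000)(1 − 0.900000) = 0.999920
Series (solar-array string and [0.999920]): 0.770000 × 0.999920 = 0.7699

0.7699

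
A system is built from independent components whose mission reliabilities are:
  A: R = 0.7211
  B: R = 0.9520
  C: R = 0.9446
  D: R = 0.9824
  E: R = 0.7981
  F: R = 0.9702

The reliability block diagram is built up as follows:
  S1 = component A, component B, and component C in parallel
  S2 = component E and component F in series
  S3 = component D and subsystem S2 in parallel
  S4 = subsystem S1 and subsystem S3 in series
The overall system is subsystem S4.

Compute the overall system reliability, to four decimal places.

0.9953

Parallel (A, B, and C): 1 − (1 − 0.721100)(1 − 0.952000)(1 − 0.944600) = 0.999258
Series (E and F): 0.798100 × 0.970200 = 0.774317
Parallel (D and [0.774317]): 1 − (1 − 0.982400)(1 − 0.774317) = 0.996028
Series ([0.999258] and [0.996028]): 0.999258 × 0.996028 = 0.9953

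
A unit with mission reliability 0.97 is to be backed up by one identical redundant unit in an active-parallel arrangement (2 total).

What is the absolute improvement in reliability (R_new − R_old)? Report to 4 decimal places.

R_before = 0.97
R_after = 1 − (1 − 0.97)^2 = 0.9991
ΔR = 0.9991 − 0.97 = 0.0291

0.0291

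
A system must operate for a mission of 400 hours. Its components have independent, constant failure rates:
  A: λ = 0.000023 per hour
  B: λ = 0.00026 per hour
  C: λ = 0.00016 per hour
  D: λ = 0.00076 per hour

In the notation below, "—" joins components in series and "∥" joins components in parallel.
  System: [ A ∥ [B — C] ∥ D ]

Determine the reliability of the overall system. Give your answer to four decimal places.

0.9996

R(A) = exp(−0.000023 × 400) = 0.990842
R(B) = exp(−0.00026 × 400) = 0.901225
R(C) = exp(−0.00016 × 400) = 0.938005
R(D) = exp(−0.00076 × 400) = 0.737861
Series (B and C): 0.901225 × 0.938005 = 0.845354
Parallel (A, [0.845354], and D): 1 − (1 − 0.990842)(1 − 0.845354)(1 − 0.737861) = 0.9996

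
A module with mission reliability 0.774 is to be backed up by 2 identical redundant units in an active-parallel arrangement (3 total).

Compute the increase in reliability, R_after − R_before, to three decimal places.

0.214

R_before = 0.774
R_after = 1 − (1 − 0.774)^3 = 0.988
ΔR = 0.988 − 0.774 = 0.214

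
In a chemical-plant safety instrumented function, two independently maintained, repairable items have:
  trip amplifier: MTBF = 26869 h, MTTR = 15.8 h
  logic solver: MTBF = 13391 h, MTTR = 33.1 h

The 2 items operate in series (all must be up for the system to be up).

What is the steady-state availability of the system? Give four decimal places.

0.9969

A(trip amplifier) = MTBF/(MTBF+MTTR) = 26869/(26869+15.8) = 0.999412
A(logic solver) = MTBF/(MTBF+MTTR) = 13391/(13391+33.1) = 0.997534
Series availability: 0.999412 × 0.997534 = 0.9969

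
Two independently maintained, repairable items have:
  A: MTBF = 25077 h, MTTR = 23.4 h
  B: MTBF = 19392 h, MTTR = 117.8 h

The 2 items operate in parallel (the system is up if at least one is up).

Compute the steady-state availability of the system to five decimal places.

0.99999

A(A) = MTBF/(MTBF+MTTR) = 25077/(25077+23.4) = 0.999068
A(B) = MTBF/(MTBF+MTTR) = 19392/(19392+117.8) = 0.993962
Parallel availability: 1 − (1 − 0.999068)(1 − 0.993962) = 0.99999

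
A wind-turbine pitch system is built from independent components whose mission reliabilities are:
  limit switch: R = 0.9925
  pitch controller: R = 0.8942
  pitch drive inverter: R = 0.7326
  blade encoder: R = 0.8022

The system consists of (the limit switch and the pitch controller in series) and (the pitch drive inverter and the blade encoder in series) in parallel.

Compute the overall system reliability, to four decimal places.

Series (limit switch and pitch controller): 0.992500 × 0.894200 = 0.887494
Series (pitch drive inverter and blade encoder): 0.732600 × 0.802200 = 0.587692
Parallel ([0.887494] and [0.587692]): 1 − (1 − 0.887494)(1 − 0.587692) = 0.9536

0.9536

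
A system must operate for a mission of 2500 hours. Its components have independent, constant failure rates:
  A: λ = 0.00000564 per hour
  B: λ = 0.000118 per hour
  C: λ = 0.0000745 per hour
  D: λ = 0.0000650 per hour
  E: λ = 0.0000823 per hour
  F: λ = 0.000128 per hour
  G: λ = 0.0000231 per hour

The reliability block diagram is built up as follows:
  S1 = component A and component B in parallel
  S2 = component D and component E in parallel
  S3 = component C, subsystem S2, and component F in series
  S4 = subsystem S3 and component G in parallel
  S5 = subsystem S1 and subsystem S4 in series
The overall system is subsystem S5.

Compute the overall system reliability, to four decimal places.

0.9733

R(A) = exp(−0.00000564 × 2500) = 0.985999
R(B) = exp(−0.000118 × 2500) = 0.744532
R(C) = exp(−0.0000745 × 2500) = 0.830066
R(D) = exp(−0.0000650 × 2500) = 0.850016
R(E) = exp(−0.0000823 × 2500) = 0.814037
R(F) = exp(−0.000128 × 2500) = 0.726149
R(G) = exp(−0.0000231 × 2500) = 0.943886
Parallel (A and B): 1 − (1 − 0.985999)(1 − 0.744532) = 0.996423
Parallel (D and E): 1 − (1 − 0.850016)(1 − 0.814037) = 0.972109
Series (C, [0.972109], and F): 0.830066 × 0.972109 × 0.726149 = 0.585940
Parallel ([0.585940] and G): 1 − (1 − 0.585940)(1 − 0.943886) = 0.976765
Series ([0.996423] and [0.976765]): 0.996423 × 0.976765 = 0.9733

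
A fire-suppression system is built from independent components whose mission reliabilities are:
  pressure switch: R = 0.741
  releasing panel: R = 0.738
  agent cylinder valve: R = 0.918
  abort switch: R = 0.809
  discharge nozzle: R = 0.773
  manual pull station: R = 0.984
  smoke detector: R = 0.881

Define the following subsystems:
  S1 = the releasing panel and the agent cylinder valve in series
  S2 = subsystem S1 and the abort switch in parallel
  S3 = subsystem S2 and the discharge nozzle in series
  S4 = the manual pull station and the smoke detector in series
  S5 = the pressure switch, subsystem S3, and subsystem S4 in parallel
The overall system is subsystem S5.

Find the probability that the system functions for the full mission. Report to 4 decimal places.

Series (releasing panel and agent cylinder valve): 0.738000 × 0.918000 = 0.677484
Parallel ([0.677484] and abort switch): 1 − (1 − 0.677484)(1 − 0.809000) = 0.938399
Series ([0.938399] and discharge nozzle): 0.938399 × 0.773000 = 0.725382
Series (manual pull station and smoke detector): 0.984000 × 0.881000 = 0.866904
Parallel (pressure switch, [0.725382], and [0.866904]): 1 − (1 − 0.741000)(1 − 0.725382)(1 − 0.866904) = 0.9905

0.9905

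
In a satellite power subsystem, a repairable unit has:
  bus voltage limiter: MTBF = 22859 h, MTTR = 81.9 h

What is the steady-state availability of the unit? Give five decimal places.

0.99643

A(bus voltage limiter) = MTBF/(MTBF+MTTR) = 22859/(22859+81.9) = 0.99643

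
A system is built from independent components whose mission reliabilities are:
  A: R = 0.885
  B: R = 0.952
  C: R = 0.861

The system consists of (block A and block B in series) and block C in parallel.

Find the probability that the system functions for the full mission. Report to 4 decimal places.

Series (A and B): 0.885000 × 0.952000 = 0.842520
Parallel ([0.842520] and C): 1 − (1 − 0.842520)(1 − 0.861000) = 0.9781

0.9781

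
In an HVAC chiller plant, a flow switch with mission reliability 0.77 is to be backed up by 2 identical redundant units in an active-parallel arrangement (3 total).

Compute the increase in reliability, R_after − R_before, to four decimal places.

R_before = 0.77
R_after = 1 − (1 − 0.77)^3 = 0.9878
ΔR = 0.9878 − 0.77 = 0.2178

0.2178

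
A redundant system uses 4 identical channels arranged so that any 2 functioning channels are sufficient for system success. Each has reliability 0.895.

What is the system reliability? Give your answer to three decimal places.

R = Σ_{i=2}^{4} C(4,i) p^i (1−p)^{4−i} with p = 0.895
C(4,2)·0.895^2·0.105^2 = 0.05299
C(4,3)·0.895^3·0.105^1 = 0.30111
C(4,4)·0.895^4·0.105^0 = 0.64164
Sum = 0.996

0.996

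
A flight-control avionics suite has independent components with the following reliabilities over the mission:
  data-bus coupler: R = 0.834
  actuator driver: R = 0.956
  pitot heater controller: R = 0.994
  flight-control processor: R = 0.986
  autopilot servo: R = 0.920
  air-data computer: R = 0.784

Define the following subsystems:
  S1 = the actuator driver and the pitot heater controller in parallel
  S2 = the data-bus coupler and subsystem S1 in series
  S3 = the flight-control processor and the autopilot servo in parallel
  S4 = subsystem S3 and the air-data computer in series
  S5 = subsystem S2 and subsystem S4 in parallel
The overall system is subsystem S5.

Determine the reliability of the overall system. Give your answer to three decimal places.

Parallel (actuator driver and pitot heater controller): 1 − (1 − 0.95600)(1 − 0.99400) = 0.99974
Series (data-bus coupler and [0.99974]): 0.83400 × 0.99974 = 0.83378
Parallel (flight-control processor and autopilot servo): 1 − (1 − 0.98600)(1 − 0.92000) = 0.99888
Series ([0.99888] and air-data computer): 0.99888 × 0.78400 = 0.78312
Parallel ([0.83378] and [0.78312]): 1 − (1 − 0.83378)(1 − 0.78312) = 0.964

0.964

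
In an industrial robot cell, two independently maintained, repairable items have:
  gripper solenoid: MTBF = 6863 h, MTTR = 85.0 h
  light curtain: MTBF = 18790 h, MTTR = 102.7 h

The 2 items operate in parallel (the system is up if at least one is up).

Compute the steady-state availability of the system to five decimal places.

A(gripper solenoid) = MTBF/(MTBF+MTTR) = 6863/(6863+85.0) = 0.987766
A(light curtain) = MTBF/(MTBF+MTTR) = 18790/(18790+102.7) = 0.994564
Parallel availability: 1 − (1 − 0.987766)(1 − 0.994564) = 0.99993

0.99993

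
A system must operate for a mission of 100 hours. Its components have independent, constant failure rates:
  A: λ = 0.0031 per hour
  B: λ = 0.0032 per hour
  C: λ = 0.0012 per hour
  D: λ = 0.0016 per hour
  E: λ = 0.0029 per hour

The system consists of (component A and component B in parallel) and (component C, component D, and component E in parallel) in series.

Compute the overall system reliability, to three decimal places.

R(A) = exp(−0.0031 × 100) = 0.73345
R(B) = exp(−0.0032 × 100) = 0.72615
R(C) = exp(−0.0012 × 100) = 0.88692
R(D) = exp(−0.0016 × 100) = 0.85214
R(E) = exp(−0.0029 × 100) = 0.74826
Parallel (A and B): 1 − (1 − 0.73345)(1 − 0.72615) = 0.92701
Parallel (C, D, and E): 1 − (1 − 0.88692)(1 − 0.85214)(1 − 0.74826) = 0.99579
Series ([0.92701] and [0.99579]): 0.92701 × 0.99579 = 0.923

0.923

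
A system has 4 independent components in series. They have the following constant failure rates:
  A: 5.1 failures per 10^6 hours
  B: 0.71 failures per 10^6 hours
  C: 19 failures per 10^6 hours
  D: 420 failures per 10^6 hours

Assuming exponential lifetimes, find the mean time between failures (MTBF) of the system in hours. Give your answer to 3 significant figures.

2250

Series of exponential components: λ_sys = Σ λ_i
λ_sys = 0.0000051 + 0.00000071 + 0.000019 + 0.00042 = 4.4481e-04 /h
MTBF = 1 / λ_sys = 2250 h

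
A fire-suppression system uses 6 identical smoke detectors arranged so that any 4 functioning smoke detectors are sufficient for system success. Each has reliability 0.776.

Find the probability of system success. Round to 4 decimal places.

R = Σ_{i=4}^{6} C(6,i) p^i (1−p)^{6−i} with p = 0.776
C(6,4)·0.776^4·0.224^2 = 0.272919
C(6,5)·0.776^5·0.224^1 = 0.378188
C(6,6)·0.776^6·0.224^0 = 0.218359
Sum = 0.8695

0.8695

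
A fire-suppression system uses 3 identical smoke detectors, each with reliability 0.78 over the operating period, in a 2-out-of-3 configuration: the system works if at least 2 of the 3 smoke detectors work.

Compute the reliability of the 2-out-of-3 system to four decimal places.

0.8761

R = Σ_{i=2}^{3} C(3,i) p^i (1−p)^{3−i} with p = 0.78
C(3,2)·0.78^2·0.22^1 = 0.401544
C(3,3)·0.78^3·0.22^0 = 0.474552
Sum = 0.8761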